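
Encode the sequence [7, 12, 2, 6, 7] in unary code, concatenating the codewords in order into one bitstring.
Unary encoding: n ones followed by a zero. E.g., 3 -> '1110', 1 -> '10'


Encode each number as n ones followed by a terminating 0:
  7 -> 11111110 (8 bits)
  12 -> 1111111111110 (13 bits)
  2 -> 110 (3 bits)
  6 -> 1111110 (7 bits)
  7 -> 11111110 (8 bits)
Total length = 8 + 13 + 3 + 7 + 8 = 39 bits.

Unary([7, 12, 2, 6, 7]) = 111111101111111111110110111111011111110 (39 bits)


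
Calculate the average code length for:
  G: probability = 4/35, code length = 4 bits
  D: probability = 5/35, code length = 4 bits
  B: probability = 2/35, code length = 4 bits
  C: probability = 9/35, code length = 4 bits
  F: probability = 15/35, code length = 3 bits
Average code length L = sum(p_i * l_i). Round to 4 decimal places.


Weighted contributions p_i * l_i:
  G: (4/35) * 4 = 16/35
  D: (5/35) * 4 = 20/35
  B: (2/35) * 4 = 8/35
  C: (9/35) * 4 = 36/35
  F: (15/35) * 3 = 45/35
Sum = (16 + 20 + 8 + 36 + 45)/35 = 125/35

L = 125/35 = 3.5714 bits/symbol


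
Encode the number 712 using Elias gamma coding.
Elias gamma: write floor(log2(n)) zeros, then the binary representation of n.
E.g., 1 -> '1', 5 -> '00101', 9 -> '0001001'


num_bits = floor(log2(712)) + 1 = 10
leading_zeros = num_bits - 1 = 9
binary(712) = 1011001000

Elias gamma(712) = '000000000' + '1011001000' = 0000000001011001000 (19 bits)


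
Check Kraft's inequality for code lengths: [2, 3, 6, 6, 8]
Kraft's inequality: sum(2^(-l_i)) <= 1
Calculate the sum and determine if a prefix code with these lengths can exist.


Sum = 2^(-2) + 2^(-3) + 2^(-6) + 2^(-6) + 2^(-8)
    = 0.25 + 0.125 + 0.015625 + 0.015625 + 0.00390625
    = 105/256 = 0.41015625
Since 0.41015625 <= 1, Kraft's inequality IS satisfied.
A prefix code with these lengths CAN exist.

Kraft sum = 0.41015625. Satisfied.


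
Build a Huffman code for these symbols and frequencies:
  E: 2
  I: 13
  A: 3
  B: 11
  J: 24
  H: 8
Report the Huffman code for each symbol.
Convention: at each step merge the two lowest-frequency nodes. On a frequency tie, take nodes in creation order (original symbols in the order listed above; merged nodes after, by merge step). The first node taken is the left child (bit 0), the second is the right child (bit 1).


Huffman tree construction:
Step 1: Merge E(2) + A(3) = 5
Step 2: Merge (E+A)(5) + H(8) = 13
Step 3: Merge B(11) + I(13) = 24
Step 4: Merge ((E+A)+H)(13) + J(24) = 37
Step 5: Merge (B+I)(24) + (((E+A)+H)+J)(37) = 61
Read each symbol's code off the tree from the root (left child = 0, right child = 1).

Codes:
  E: 1000 (length 4)
  I: 01 (length 2)
  A: 1001 (length 4)
  B: 00 (length 2)
  J: 11 (length 2)
  H: 101 (length 3)
Average code length: 140/61 = 2.2951 bits/symbol


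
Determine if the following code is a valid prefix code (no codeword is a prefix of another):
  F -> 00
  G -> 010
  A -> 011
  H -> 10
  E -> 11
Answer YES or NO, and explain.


Checking each pair (does one codeword prefix another?):
  F='00' vs G='010': no prefix
  F='00' vs A='011': no prefix
  F='00' vs H='10': no prefix
  F='00' vs E='11': no prefix
  G='010' vs F='00': no prefix
  G='010' vs A='011': no prefix
  G='010' vs H='10': no prefix
  G='010' vs E='11': no prefix
  A='011' vs F='00': no prefix
  A='011' vs G='010': no prefix
  A='011' vs H='10': no prefix
  A='011' vs E='11': no prefix
  H='10' vs F='00': no prefix
  H='10' vs G='010': no prefix
  H='10' vs A='011': no prefix
  H='10' vs E='11': no prefix
  E='11' vs F='00': no prefix
  E='11' vs G='010': no prefix
  E='11' vs A='011': no prefix
  E='11' vs H='10': no prefix
No violation found over all pairs.

YES -- this is a valid prefix code. No codeword is a prefix of any other codeword.


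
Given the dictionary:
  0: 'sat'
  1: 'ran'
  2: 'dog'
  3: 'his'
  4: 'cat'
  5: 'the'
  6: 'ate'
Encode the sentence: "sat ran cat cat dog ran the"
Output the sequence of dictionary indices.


Look up each word in the dictionary:
  'sat' -> 0
  'ran' -> 1
  'cat' -> 4
  'cat' -> 4
  'dog' -> 2
  'ran' -> 1
  'the' -> 5

Encoded: [0, 1, 4, 4, 2, 1, 5]


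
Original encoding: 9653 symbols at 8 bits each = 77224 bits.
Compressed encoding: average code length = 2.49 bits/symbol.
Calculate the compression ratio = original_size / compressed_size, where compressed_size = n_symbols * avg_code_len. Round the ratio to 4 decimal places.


original_size = n_symbols * orig_bits = 9653 * 8 = 77224 bits
compressed_size = n_symbols * avg_code_len = 9653 * 2.49 = 24035.97 bits
ratio = original_size / compressed_size = 77224 / 24035.97 = 3.2129

Compression ratio = 3.2129


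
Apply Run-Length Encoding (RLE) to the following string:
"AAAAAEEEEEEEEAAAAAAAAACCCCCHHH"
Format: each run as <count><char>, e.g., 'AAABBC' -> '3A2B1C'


Scanning runs left to right:
  i=0: run of 'A' x 5 -> '5A'
  i=5: run of 'E' x 8 -> '8E'
  i=13: run of 'A' x 9 -> '9A'
  i=22: run of 'C' x 5 -> '5C'
  i=27: run of 'H' x 3 -> '3H'

RLE = 5A8E9A5C3H


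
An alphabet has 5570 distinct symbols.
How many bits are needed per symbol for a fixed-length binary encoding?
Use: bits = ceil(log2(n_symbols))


log2(5570) = 12.4435
Bracket: 2^12 = 4096 < 5570 <= 2^13 = 8192
So ceil(log2(5570)) = 13

bits = ceil(log2(5570)) = ceil(12.4435) = 13 bits


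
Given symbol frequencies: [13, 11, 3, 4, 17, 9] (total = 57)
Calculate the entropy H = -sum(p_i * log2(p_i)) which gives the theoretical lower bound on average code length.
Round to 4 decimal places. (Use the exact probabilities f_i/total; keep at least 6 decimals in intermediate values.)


Per-symbol terms -p_i * log2(p_i) with p_i = f_i/57:
  p = 13/57 = 0.228070: log2(p) = -2.132450, -p*log2(p) = 0.486348
  p = 11/57 = 0.192982: log2(p) = -2.373458, -p*log2(p) = 0.458036
  p = 3/57 = 0.052632: log2(p) = -4.247928, -p*log2(p) = 0.223575
  p = 4/57 = 0.070175: log2(p) = -3.832890, -p*log2(p) = 0.268975
  p = 17/57 = 0.298246: log2(p) = -1.745427, -p*log2(p) = 0.520566
  p = 9/57 = 0.157895: log2(p) = -2.662965, -p*log2(p) = 0.420468
H = 0.486348 + 0.458036 + 0.223575 + 0.268975 + 0.520566 + 0.420468 = 2.377968

H = 2.378 bits/symbol


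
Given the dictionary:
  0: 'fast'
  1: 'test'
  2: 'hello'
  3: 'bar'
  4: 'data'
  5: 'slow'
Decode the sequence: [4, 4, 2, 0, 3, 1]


Look up each index in the dictionary:
  4 -> 'data'
  4 -> 'data'
  2 -> 'hello'
  0 -> 'fast'
  3 -> 'bar'
  1 -> 'test'

Decoded: "data data hello fast bar test"


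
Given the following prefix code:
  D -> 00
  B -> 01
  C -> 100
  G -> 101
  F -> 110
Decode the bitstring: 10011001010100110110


Decoding step by step:
Bits 100 -> C
Bits 110 -> F
Bits 01 -> B
Bits 01 -> B
Bits 01 -> B
Bits 00 -> D
Bits 110 -> F
Bits 110 -> F


Decoded message: CFBBBDFF


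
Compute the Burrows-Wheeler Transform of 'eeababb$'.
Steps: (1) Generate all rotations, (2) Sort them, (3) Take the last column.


Rotations (sorted):
  0: $eeababb -> last char: b
  1: ababb$ee -> last char: e
  2: abb$eeab -> last char: b
  3: b$eeabab -> last char: b
  4: babb$eea -> last char: a
  5: bb$eeaba -> last char: a
  6: eababb$e -> last char: e
  7: eeababb$ -> last char: $


BWT = bebbaae$


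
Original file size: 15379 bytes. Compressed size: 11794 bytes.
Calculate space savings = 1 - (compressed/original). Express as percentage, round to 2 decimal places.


ratio = compressed/original = 11794/15379 = 0.76689
savings = 1 - ratio = 1 - 0.76689 = 0.23311
as a percentage: 0.23311 * 100 = 23.31%

Space savings = 1 - 11794/15379 = 23.31%


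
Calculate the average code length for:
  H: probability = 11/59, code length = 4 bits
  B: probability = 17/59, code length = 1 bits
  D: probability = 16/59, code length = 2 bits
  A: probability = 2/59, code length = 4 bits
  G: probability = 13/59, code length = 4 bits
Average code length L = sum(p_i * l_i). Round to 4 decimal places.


Weighted contributions p_i * l_i:
  H: (11/59) * 4 = 44/59
  B: (17/59) * 1 = 17/59
  D: (16/59) * 2 = 32/59
  A: (2/59) * 4 = 8/59
  G: (13/59) * 4 = 52/59
Sum = (44 + 17 + 32 + 8 + 52)/59 = 153/59

L = 153/59 = 2.5932 bits/symbol


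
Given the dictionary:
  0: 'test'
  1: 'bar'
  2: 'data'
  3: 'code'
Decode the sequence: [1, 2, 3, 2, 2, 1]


Look up each index in the dictionary:
  1 -> 'bar'
  2 -> 'data'
  3 -> 'code'
  2 -> 'data'
  2 -> 'data'
  1 -> 'bar'

Decoded: "bar data code data data bar"


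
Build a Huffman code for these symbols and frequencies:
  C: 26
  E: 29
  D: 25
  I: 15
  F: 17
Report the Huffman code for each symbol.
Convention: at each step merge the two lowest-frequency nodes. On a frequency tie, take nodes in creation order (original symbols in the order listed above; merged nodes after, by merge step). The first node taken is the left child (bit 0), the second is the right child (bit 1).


Huffman tree construction:
Step 1: Merge I(15) + F(17) = 32
Step 2: Merge D(25) + C(26) = 51
Step 3: Merge E(29) + (I+F)(32) = 61
Step 4: Merge (D+C)(51) + (E+(I+F))(61) = 112
Read each symbol's code off the tree from the root (left child = 0, right child = 1).

Codes:
  C: 01 (length 2)
  E: 10 (length 2)
  D: 00 (length 2)
  I: 110 (length 3)
  F: 111 (length 3)
Average code length: 256/112 = 2.2857 bits/symbol


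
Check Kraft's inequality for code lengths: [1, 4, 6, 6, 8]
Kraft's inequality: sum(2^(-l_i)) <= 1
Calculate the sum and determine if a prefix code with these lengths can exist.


Sum = 2^(-1) + 2^(-4) + 2^(-6) + 2^(-6) + 2^(-8)
    = 0.5 + 0.0625 + 0.015625 + 0.015625 + 0.00390625
    = 153/256 = 0.59765625
Since 0.59765625 <= 1, Kraft's inequality IS satisfied.
A prefix code with these lengths CAN exist.

Kraft sum = 0.59765625. Satisfied.


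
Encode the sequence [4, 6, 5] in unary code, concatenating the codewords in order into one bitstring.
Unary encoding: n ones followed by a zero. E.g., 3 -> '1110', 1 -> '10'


Encode each number as n ones followed by a terminating 0:
  4 -> 11110 (5 bits)
  6 -> 1111110 (7 bits)
  5 -> 111110 (6 bits)
Total length = 5 + 7 + 6 = 18 bits.

Unary([4, 6, 5]) = 111101111110111110 (18 bits)


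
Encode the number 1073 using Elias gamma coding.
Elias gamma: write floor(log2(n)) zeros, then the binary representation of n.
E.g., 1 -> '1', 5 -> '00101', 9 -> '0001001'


num_bits = floor(log2(1073)) + 1 = 11
leading_zeros = num_bits - 1 = 10
binary(1073) = 10000110001

Elias gamma(1073) = '0000000000' + '10000110001' = 000000000010000110001 (21 bits)


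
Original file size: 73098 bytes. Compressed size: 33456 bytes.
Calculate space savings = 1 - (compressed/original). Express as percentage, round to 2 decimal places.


ratio = compressed/original = 33456/73098 = 0.457687
savings = 1 - ratio = 1 - 0.457687 = 0.542313
as a percentage: 0.542313 * 100 = 54.23%

Space savings = 1 - 33456/73098 = 54.23%


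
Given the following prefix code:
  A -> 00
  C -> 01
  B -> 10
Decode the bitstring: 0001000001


Decoding step by step:
Bits 00 -> A
Bits 01 -> C
Bits 00 -> A
Bits 00 -> A
Bits 01 -> C


Decoded message: ACAAC


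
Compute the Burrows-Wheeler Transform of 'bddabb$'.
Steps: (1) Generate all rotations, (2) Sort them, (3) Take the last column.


Rotations (sorted):
  0: $bddabb -> last char: b
  1: abb$bdd -> last char: d
  2: b$bddab -> last char: b
  3: bb$bdda -> last char: a
  4: bddabb$ -> last char: $
  5: dabb$bd -> last char: d
  6: ddabb$b -> last char: b


BWT = bdba$db


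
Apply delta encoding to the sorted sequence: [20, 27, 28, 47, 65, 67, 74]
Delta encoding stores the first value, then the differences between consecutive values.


First value: 20
Deltas:
  27 - 20 = 7
  28 - 27 = 1
  47 - 28 = 19
  65 - 47 = 18
  67 - 65 = 2
  74 - 67 = 7


Delta encoded: [20, 7, 1, 19, 18, 2, 7]


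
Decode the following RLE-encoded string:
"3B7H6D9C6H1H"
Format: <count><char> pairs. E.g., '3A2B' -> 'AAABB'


Expanding each <count><char> pair:
  3B -> 'BBB'
  7H -> 'HHHHHHH'
  6D -> 'DDDDDD'
  9C -> 'CCCCCCCCC'
  6H -> 'HHHHHH'
  1H -> 'H'

Decoded = BBBHHHHHHHDDDDDDCCCCCCCCCHHHHHHH


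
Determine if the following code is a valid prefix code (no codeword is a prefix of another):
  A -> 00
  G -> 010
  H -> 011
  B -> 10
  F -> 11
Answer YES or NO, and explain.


Checking each pair (does one codeword prefix another?):
  A='00' vs G='010': no prefix
  A='00' vs H='011': no prefix
  A='00' vs B='10': no prefix
  A='00' vs F='11': no prefix
  G='010' vs A='00': no prefix
  G='010' vs H='011': no prefix
  G='010' vs B='10': no prefix
  G='010' vs F='11': no prefix
  H='011' vs A='00': no prefix
  H='011' vs G='010': no prefix
  H='011' vs B='10': no prefix
  H='011' vs F='11': no prefix
  B='10' vs A='00': no prefix
  B='10' vs G='010': no prefix
  B='10' vs H='011': no prefix
  B='10' vs F='11': no prefix
  F='11' vs A='00': no prefix
  F='11' vs G='010': no prefix
  F='11' vs H='011': no prefix
  F='11' vs B='10': no prefix
No violation found over all pairs.

YES -- this is a valid prefix code. No codeword is a prefix of any other codeword.


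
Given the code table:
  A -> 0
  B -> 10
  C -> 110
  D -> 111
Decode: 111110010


Decoding:
111 -> D
110 -> C
0 -> A
10 -> B


Result: DCAB


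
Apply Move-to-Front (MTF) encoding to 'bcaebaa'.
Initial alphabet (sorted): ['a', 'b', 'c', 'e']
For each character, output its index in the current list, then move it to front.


MTF encoding:
'b': index 1 in ['a', 'b', 'c', 'e'] -> ['b', 'a', 'c', 'e']
'c': index 2 in ['b', 'a', 'c', 'e'] -> ['c', 'b', 'a', 'e']
'a': index 2 in ['c', 'b', 'a', 'e'] -> ['a', 'c', 'b', 'e']
'e': index 3 in ['a', 'c', 'b', 'e'] -> ['e', 'a', 'c', 'b']
'b': index 3 in ['e', 'a', 'c', 'b'] -> ['b', 'e', 'a', 'c']
'a': index 2 in ['b', 'e', 'a', 'c'] -> ['a', 'b', 'e', 'c']
'a': index 0 in ['a', 'b', 'e', 'c'] -> ['a', 'b', 'e', 'c']


Output: [1, 2, 2, 3, 3, 2, 0]


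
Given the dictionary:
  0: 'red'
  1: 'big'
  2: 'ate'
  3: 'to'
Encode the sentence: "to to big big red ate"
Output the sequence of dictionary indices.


Look up each word in the dictionary:
  'to' -> 3
  'to' -> 3
  'big' -> 1
  'big' -> 1
  'red' -> 0
  'ate' -> 2

Encoded: [3, 3, 1, 1, 0, 2]


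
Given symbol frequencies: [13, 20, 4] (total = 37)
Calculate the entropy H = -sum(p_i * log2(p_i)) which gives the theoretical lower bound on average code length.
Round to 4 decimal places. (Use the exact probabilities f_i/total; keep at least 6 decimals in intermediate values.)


Per-symbol terms -p_i * log2(p_i) with p_i = f_i/37:
  p = 13/37 = 0.351351: log2(p) = -1.509014, -p*log2(p) = 0.530194
  p = 20/37 = 0.540541: log2(p) = -0.887525, -p*log2(p) = 0.479743
  p = 4/37 = 0.108108: log2(p) = -3.209453, -p*log2(p) = 0.346968
H = 0.530194 + 0.479743 + 0.346968 = 1.356905

H = 1.3569 bits/symbol


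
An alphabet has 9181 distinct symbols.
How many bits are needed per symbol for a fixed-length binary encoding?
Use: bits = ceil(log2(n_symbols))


log2(9181) = 13.1644
Bracket: 2^13 = 8192 < 9181 <= 2^14 = 16384
So ceil(log2(9181)) = 14

bits = ceil(log2(9181)) = ceil(13.1644) = 14 bits


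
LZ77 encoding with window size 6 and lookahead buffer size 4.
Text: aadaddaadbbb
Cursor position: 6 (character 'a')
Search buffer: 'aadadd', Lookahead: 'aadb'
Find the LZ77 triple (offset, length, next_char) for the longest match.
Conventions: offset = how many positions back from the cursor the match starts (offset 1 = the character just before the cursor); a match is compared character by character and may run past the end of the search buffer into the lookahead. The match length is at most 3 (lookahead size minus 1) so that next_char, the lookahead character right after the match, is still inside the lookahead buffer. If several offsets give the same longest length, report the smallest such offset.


Try each offset into the search buffer:
  offset=1 (pos 5, char 'd'): match length 0
  offset=2 (pos 4, char 'd'): match length 0
  offset=3 (pos 3, char 'a'): match length 1
  offset=4 (pos 2, char 'd'): match length 0
  offset=5 (pos 1, char 'a'): match length 1
  offset=6 (pos 0, char 'a'): match length 3
Longest match has length 3 at offset 6.
next_char = character at position 6 + 3 = 9 -> 'b'

Best match: offset=6, length=3 (matching 'aad' starting at position 0)
LZ77 triple: (6, 3, 'b')


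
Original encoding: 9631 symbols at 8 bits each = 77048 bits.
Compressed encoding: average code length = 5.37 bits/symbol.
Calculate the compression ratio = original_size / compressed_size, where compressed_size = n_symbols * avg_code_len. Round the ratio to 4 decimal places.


original_size = n_symbols * orig_bits = 9631 * 8 = 77048 bits
compressed_size = n_symbols * avg_code_len = 9631 * 5.37 = 51718.47 bits
ratio = original_size / compressed_size = 77048 / 51718.47 = 1.4898

Compression ratio = 1.4898


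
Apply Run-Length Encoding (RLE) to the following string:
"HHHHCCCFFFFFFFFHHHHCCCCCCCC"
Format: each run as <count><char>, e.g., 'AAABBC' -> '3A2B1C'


Scanning runs left to right:
  i=0: run of 'H' x 4 -> '4H'
  i=4: run of 'C' x 3 -> '3C'
  i=7: run of 'F' x 8 -> '8F'
  i=15: run of 'H' x 4 -> '4H'
  i=19: run of 'C' x 8 -> '8C'

RLE = 4H3C8F4H8C


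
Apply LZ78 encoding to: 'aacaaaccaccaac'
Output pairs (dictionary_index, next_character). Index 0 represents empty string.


LZ78 encoding steps:
Dictionary: {0: ''}
Step 1: w='' (idx 0), next='a' -> output (0, 'a'), add 'a' as idx 1
Step 2: w='a' (idx 1), next='c' -> output (1, 'c'), add 'ac' as idx 2
Step 3: w='a' (idx 1), next='a' -> output (1, 'a'), add 'aa' as idx 3
Step 4: w='ac' (idx 2), next='c' -> output (2, 'c'), add 'acc' as idx 4
Step 5: w='acc' (idx 4), next='a' -> output (4, 'a'), add 'acca' as idx 5
Step 6: w='ac' (idx 2), end of input -> output (2, '')


Encoded: [(0, 'a'), (1, 'c'), (1, 'a'), (2, 'c'), (4, 'a'), (2, '')]


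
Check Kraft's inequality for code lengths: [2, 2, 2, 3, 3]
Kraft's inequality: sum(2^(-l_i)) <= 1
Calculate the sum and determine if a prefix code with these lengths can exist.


Sum = 2^(-2) + 2^(-2) + 2^(-2) + 2^(-3) + 2^(-3)
    = 0.25 + 0.25 + 0.25 + 0.125 + 0.125
    = 8/8 = 1.0
Since 1.0 <= 1, Kraft's inequality IS satisfied.
A prefix code with these lengths CAN exist.

Kraft sum = 1.0. Satisfied.


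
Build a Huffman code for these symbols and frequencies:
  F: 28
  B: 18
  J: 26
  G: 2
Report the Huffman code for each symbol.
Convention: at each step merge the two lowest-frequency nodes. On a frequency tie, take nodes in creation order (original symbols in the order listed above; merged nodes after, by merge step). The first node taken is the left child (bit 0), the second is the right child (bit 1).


Huffman tree construction:
Step 1: Merge G(2) + B(18) = 20
Step 2: Merge (G+B)(20) + J(26) = 46
Step 3: Merge F(28) + ((G+B)+J)(46) = 74
Read each symbol's code off the tree from the root (left child = 0, right child = 1).

Codes:
  F: 0 (length 1)
  B: 101 (length 3)
  J: 11 (length 2)
  G: 100 (length 3)
Average code length: 140/74 = 1.8919 bits/symbol


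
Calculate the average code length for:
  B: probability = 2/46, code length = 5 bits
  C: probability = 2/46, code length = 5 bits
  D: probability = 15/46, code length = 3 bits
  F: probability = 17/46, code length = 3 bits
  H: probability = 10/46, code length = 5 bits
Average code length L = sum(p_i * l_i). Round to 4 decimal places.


Weighted contributions p_i * l_i:
  B: (2/46) * 5 = 10/46
  C: (2/46) * 5 = 10/46
  D: (15/46) * 3 = 45/46
  F: (17/46) * 3 = 51/46
  H: (10/46) * 5 = 50/46
Sum = (10 + 10 + 45 + 51 + 50)/46 = 166/46

L = 166/46 = 3.6087 bits/symbol


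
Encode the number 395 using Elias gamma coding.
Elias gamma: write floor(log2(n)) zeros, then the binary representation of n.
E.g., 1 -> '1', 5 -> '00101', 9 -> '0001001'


num_bits = floor(log2(395)) + 1 = 9
leading_zeros = num_bits - 1 = 8
binary(395) = 110001011

Elias gamma(395) = '00000000' + '110001011' = 00000000110001011 (17 bits)


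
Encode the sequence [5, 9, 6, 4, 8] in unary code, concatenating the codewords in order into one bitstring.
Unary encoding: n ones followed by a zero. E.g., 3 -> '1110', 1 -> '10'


Encode each number as n ones followed by a terminating 0:
  5 -> 111110 (6 bits)
  9 -> 1111111110 (10 bits)
  6 -> 1111110 (7 bits)
  4 -> 11110 (5 bits)
  8 -> 111111110 (9 bits)
Total length = 6 + 10 + 7 + 5 + 9 = 37 bits.

Unary([5, 9, 6, 4, 8]) = 1111101111111110111111011110111111110 (37 bits)


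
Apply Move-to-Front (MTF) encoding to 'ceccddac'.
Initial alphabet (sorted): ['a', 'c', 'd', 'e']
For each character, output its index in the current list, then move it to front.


MTF encoding:
'c': index 1 in ['a', 'c', 'd', 'e'] -> ['c', 'a', 'd', 'e']
'e': index 3 in ['c', 'a', 'd', 'e'] -> ['e', 'c', 'a', 'd']
'c': index 1 in ['e', 'c', 'a', 'd'] -> ['c', 'e', 'a', 'd']
'c': index 0 in ['c', 'e', 'a', 'd'] -> ['c', 'e', 'a', 'd']
'd': index 3 in ['c', 'e', 'a', 'd'] -> ['d', 'c', 'e', 'a']
'd': index 0 in ['d', 'c', 'e', 'a'] -> ['d', 'c', 'e', 'a']
'a': index 3 in ['d', 'c', 'e', 'a'] -> ['a', 'd', 'c', 'e']
'c': index 2 in ['a', 'd', 'c', 'e'] -> ['c', 'a', 'd', 'e']


Output: [1, 3, 1, 0, 3, 0, 3, 2]


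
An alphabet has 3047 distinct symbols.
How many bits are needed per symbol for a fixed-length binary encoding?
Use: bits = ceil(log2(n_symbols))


log2(3047) = 11.5732
Bracket: 2^11 = 2048 < 3047 <= 2^12 = 4096
So ceil(log2(3047)) = 12

bits = ceil(log2(3047)) = ceil(11.5732) = 12 bits


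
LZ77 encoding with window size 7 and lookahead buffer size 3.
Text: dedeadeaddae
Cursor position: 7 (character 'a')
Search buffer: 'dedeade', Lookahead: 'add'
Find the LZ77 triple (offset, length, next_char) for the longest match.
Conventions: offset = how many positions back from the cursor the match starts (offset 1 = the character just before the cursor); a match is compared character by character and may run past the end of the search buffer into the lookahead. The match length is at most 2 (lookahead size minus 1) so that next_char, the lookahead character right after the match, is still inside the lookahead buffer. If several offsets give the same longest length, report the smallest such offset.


Try each offset into the search buffer:
  offset=1 (pos 6, char 'e'): match length 0
  offset=2 (pos 5, char 'd'): match length 0
  offset=3 (pos 4, char 'a'): match length 2
  offset=4 (pos 3, char 'e'): match length 0
  offset=5 (pos 2, char 'd'): match length 0
  offset=6 (pos 1, char 'e'): match length 0
  offset=7 (pos 0, char 'd'): match length 0
Longest match has length 2 at offset 3.
next_char = character at position 7 + 2 = 9 -> 'd'

Best match: offset=3, length=2 (matching 'ad' starting at position 4)
LZ77 triple: (3, 2, 'd')


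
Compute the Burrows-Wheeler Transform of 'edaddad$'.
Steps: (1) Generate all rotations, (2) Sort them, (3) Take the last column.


Rotations (sorted):
  0: $edaddad -> last char: d
  1: ad$edadd -> last char: d
  2: addad$ed -> last char: d
  3: d$edadda -> last char: a
  4: dad$edad -> last char: d
  5: daddad$e -> last char: e
  6: ddad$eda -> last char: a
  7: edaddad$ -> last char: $


BWT = dddadea$


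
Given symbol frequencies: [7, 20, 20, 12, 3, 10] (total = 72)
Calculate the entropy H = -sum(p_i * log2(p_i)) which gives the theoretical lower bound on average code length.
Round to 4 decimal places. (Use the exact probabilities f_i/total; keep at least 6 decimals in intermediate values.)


Per-symbol terms -p_i * log2(p_i) with p_i = f_i/72:
  p = 7/72 = 0.097222: log2(p) = -3.362570, -p*log2(p) = 0.326917
  p = 20/72 = 0.277778: log2(p) = -1.847997, -p*log2(p) = 0.513332
  p = 20/72 = 0.277778: log2(p) = -1.847997, -p*log2(p) = 0.513332
  p = 12/72 = 0.166667: log2(p) = -2.584963, -p*log2(p) = 0.430827
  p = 3/72 = 0.041667: log2(p) = -4.584963, -p*log2(p) = 0.191040
  p = 10/72 = 0.138889: log2(p) = -2.847997, -p*log2(p) = 0.395555
H = 0.326917 + 0.513332 + 0.513332 + 0.430827 + 0.191040 + 0.395555 = 2.371003

H = 2.371 bits/symbol


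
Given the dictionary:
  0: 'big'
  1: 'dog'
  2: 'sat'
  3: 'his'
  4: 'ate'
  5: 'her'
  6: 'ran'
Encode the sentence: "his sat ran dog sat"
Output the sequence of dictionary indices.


Look up each word in the dictionary:
  'his' -> 3
  'sat' -> 2
  'ran' -> 6
  'dog' -> 1
  'sat' -> 2

Encoded: [3, 2, 6, 1, 2]


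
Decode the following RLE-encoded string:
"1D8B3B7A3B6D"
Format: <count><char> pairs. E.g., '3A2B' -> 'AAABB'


Expanding each <count><char> pair:
  1D -> 'D'
  8B -> 'BBBBBBBB'
  3B -> 'BBB'
  7A -> 'AAAAAAA'
  3B -> 'BBB'
  6D -> 'DDDDDD'

Decoded = DBBBBBBBBBBBAAAAAAABBBDDDDDD


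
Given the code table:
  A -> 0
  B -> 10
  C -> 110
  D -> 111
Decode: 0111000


Decoding:
0 -> A
111 -> D
0 -> A
0 -> A
0 -> A


Result: ADAAA


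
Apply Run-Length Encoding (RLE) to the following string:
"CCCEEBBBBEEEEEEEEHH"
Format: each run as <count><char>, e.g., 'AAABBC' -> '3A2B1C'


Scanning runs left to right:
  i=0: run of 'C' x 3 -> '3C'
  i=3: run of 'E' x 2 -> '2E'
  i=5: run of 'B' x 4 -> '4B'
  i=9: run of 'E' x 8 -> '8E'
  i=17: run of 'H' x 2 -> '2H'

RLE = 3C2E4B8E2H


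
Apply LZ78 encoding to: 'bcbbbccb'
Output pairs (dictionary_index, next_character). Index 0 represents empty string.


LZ78 encoding steps:
Dictionary: {0: ''}
Step 1: w='' (idx 0), next='b' -> output (0, 'b'), add 'b' as idx 1
Step 2: w='' (idx 0), next='c' -> output (0, 'c'), add 'c' as idx 2
Step 3: w='b' (idx 1), next='b' -> output (1, 'b'), add 'bb' as idx 3
Step 4: w='b' (idx 1), next='c' -> output (1, 'c'), add 'bc' as idx 4
Step 5: w='c' (idx 2), next='b' -> output (2, 'b'), add 'cb' as idx 5


Encoded: [(0, 'b'), (0, 'c'), (1, 'b'), (1, 'c'), (2, 'b')]


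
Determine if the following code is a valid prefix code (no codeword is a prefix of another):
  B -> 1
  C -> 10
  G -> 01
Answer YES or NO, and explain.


Checking each pair (does one codeword prefix another?):
  B='1' vs C='10': prefix -- VIOLATION

NO -- this is NOT a valid prefix code. B (1) is a prefix of C (10).


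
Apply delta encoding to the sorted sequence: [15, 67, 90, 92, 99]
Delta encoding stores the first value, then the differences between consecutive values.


First value: 15
Deltas:
  67 - 15 = 52
  90 - 67 = 23
  92 - 90 = 2
  99 - 92 = 7


Delta encoded: [15, 52, 23, 2, 7]


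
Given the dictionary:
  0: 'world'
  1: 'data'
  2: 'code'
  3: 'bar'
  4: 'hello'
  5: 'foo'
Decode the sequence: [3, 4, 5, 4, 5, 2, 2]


Look up each index in the dictionary:
  3 -> 'bar'
  4 -> 'hello'
  5 -> 'foo'
  4 -> 'hello'
  5 -> 'foo'
  2 -> 'code'
  2 -> 'code'

Decoded: "bar hello foo hello foo code code"


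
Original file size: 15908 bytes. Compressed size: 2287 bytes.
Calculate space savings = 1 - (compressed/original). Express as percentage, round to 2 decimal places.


ratio = compressed/original = 2287/15908 = 0.143764
savings = 1 - ratio = 1 - 0.143764 = 0.856236
as a percentage: 0.856236 * 100 = 85.62%

Space savings = 1 - 2287/15908 = 85.62%


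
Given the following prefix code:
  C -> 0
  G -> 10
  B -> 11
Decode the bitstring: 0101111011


Decoding step by step:
Bits 0 -> C
Bits 10 -> G
Bits 11 -> B
Bits 11 -> B
Bits 0 -> C
Bits 11 -> B


Decoded message: CGBBCB


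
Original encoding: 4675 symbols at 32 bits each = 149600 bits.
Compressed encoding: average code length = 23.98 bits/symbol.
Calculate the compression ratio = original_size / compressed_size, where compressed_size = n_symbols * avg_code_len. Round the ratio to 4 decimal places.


original_size = n_symbols * orig_bits = 4675 * 32 = 149600 bits
compressed_size = n_symbols * avg_code_len = 4675 * 23.98 = 112106.5 bits
ratio = original_size / compressed_size = 149600 / 112106.5 = 1.3344

Compression ratio = 1.3344


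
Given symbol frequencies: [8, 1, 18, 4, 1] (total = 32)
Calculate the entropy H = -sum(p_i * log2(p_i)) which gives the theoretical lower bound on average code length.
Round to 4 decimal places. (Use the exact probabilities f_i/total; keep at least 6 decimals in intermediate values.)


Per-symbol terms -p_i * log2(p_i) with p_i = f_i/32:
  p = 8/32 = 0.250000: log2(p) = -2.000000, -p*log2(p) = 0.500000
  p = 1/32 = 0.031250: log2(p) = -5.000000, -p*log2(p) = 0.156250
  p = 18/32 = 0.562500: log2(p) = -0.830075, -p*log2(p) = 0.466917
  p = 4/32 = 0.125000: log2(p) = -3.000000, -p*log2(p) = 0.375000
  p = 1/32 = 0.031250: log2(p) = -5.000000, -p*log2(p) = 0.156250
H = 0.500000 + 0.156250 + 0.466917 + 0.375000 + 0.156250 = 1.654417

H = 1.6544 bits/symbol


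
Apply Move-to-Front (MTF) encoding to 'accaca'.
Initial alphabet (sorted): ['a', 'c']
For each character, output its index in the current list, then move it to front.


MTF encoding:
'a': index 0 in ['a', 'c'] -> ['a', 'c']
'c': index 1 in ['a', 'c'] -> ['c', 'a']
'c': index 0 in ['c', 'a'] -> ['c', 'a']
'a': index 1 in ['c', 'a'] -> ['a', 'c']
'c': index 1 in ['a', 'c'] -> ['c', 'a']
'a': index 1 in ['c', 'a'] -> ['a', 'c']


Output: [0, 1, 0, 1, 1, 1]


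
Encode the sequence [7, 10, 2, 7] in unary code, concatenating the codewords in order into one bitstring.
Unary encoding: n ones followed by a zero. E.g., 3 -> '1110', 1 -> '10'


Encode each number as n ones followed by a terminating 0:
  7 -> 11111110 (8 bits)
  10 -> 11111111110 (11 bits)
  2 -> 110 (3 bits)
  7 -> 11111110 (8 bits)
Total length = 8 + 11 + 3 + 8 = 30 bits.

Unary([7, 10, 2, 7]) = 111111101111111111011011111110 (30 bits)


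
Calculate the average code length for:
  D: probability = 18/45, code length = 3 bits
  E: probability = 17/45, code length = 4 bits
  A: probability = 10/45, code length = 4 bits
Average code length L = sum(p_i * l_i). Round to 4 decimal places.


Weighted contributions p_i * l_i:
  D: (18/45) * 3 = 54/45
  E: (17/45) * 4 = 68/45
  A: (10/45) * 4 = 40/45
Sum = (54 + 68 + 40)/45 = 162/45

L = 162/45 = 3.6000 bits/symbol


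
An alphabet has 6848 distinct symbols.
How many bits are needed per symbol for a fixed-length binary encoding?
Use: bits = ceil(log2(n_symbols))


log2(6848) = 12.7415
Bracket: 2^12 = 4096 < 6848 <= 2^13 = 8192
So ceil(log2(6848)) = 13

bits = ceil(log2(6848)) = ceil(12.7415) = 13 bits


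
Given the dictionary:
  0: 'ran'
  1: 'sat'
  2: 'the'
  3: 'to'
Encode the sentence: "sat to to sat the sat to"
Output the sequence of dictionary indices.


Look up each word in the dictionary:
  'sat' -> 1
  'to' -> 3
  'to' -> 3
  'sat' -> 1
  'the' -> 2
  'sat' -> 1
  'to' -> 3

Encoded: [1, 3, 3, 1, 2, 1, 3]


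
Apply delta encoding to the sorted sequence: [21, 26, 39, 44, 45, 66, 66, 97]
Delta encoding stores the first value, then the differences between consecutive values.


First value: 21
Deltas:
  26 - 21 = 5
  39 - 26 = 13
  44 - 39 = 5
  45 - 44 = 1
  66 - 45 = 21
  66 - 66 = 0
  97 - 66 = 31


Delta encoded: [21, 5, 13, 5, 1, 21, 0, 31]


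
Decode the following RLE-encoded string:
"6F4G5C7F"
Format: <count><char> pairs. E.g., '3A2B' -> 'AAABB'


Expanding each <count><char> pair:
  6F -> 'FFFFFF'
  4G -> 'GGGG'
  5C -> 'CCCCC'
  7F -> 'FFFFFFF'

Decoded = FFFFFFGGGGCCCCCFFFFFFF


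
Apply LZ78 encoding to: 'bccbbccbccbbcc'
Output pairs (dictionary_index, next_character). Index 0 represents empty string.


LZ78 encoding steps:
Dictionary: {0: ''}
Step 1: w='' (idx 0), next='b' -> output (0, 'b'), add 'b' as idx 1
Step 2: w='' (idx 0), next='c' -> output (0, 'c'), add 'c' as idx 2
Step 3: w='c' (idx 2), next='b' -> output (2, 'b'), add 'cb' as idx 3
Step 4: w='b' (idx 1), next='c' -> output (1, 'c'), add 'bc' as idx 4
Step 5: w='cb' (idx 3), next='c' -> output (3, 'c'), add 'cbc' as idx 5
Step 6: w='cb' (idx 3), next='b' -> output (3, 'b'), add 'cbb' as idx 6
Step 7: w='c' (idx 2), next='c' -> output (2, 'c'), add 'cc' as idx 7


Encoded: [(0, 'b'), (0, 'c'), (2, 'b'), (1, 'c'), (3, 'c'), (3, 'b'), (2, 'c')]


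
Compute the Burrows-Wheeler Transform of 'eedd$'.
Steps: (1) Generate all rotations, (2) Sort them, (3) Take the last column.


Rotations (sorted):
  0: $eedd -> last char: d
  1: d$eed -> last char: d
  2: dd$ee -> last char: e
  3: edd$e -> last char: e
  4: eedd$ -> last char: $


BWT = ddee$


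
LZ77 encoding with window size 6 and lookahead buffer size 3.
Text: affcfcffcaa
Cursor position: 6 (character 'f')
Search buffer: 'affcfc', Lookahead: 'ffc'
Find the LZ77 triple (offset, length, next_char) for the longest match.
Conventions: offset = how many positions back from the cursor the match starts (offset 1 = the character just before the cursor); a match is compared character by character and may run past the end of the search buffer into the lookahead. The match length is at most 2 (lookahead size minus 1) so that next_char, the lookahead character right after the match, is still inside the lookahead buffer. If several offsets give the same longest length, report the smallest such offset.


Try each offset into the search buffer:
  offset=1 (pos 5, char 'c'): match length 0
  offset=2 (pos 4, char 'f'): match length 1
  offset=3 (pos 3, char 'c'): match length 0
  offset=4 (pos 2, char 'f'): match length 1
  offset=5 (pos 1, char 'f'): match length 2
  offset=6 (pos 0, char 'a'): match length 0
Longest match has length 2 at offset 5.
next_char = character at position 6 + 2 = 8 -> 'c'

Best match: offset=5, length=2 (matching 'ff' starting at position 1)
LZ77 triple: (5, 2, 'c')


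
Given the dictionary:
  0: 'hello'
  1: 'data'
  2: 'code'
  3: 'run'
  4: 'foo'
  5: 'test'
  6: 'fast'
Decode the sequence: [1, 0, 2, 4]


Look up each index in the dictionary:
  1 -> 'data'
  0 -> 'hello'
  2 -> 'code'
  4 -> 'foo'

Decoded: "data hello code foo"


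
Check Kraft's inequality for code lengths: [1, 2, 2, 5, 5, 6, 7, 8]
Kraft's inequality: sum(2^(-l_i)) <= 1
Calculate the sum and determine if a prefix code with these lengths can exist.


Sum = 2^(-1) + 2^(-2) + 2^(-2) + 2^(-5) + 2^(-5) + 2^(-6) + 2^(-7) + 2^(-8)
    = 0.5 + 0.25 + 0.25 + 0.03125 + 0.03125 + 0.015625 + 0.0078125 + 0.00390625
    = 279/256 = 1.08984375
Since 1.08984375 > 1, Kraft's inequality is NOT satisfied.
A prefix code with these lengths CANNOT exist.

Kraft sum = 1.08984375. Not satisfied.


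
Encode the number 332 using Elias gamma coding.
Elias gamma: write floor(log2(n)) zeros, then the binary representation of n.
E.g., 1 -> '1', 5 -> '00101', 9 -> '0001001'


num_bits = floor(log2(332)) + 1 = 9
leading_zeros = num_bits - 1 = 8
binary(332) = 101001100

Elias gamma(332) = '00000000' + '101001100' = 00000000101001100 (17 bits)


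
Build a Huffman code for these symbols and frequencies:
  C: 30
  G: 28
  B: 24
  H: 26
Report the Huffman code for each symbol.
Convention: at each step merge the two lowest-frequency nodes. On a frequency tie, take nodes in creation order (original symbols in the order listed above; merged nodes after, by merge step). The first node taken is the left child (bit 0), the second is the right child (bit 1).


Huffman tree construction:
Step 1: Merge B(24) + H(26) = 50
Step 2: Merge G(28) + C(30) = 58
Step 3: Merge (B+H)(50) + (G+C)(58) = 108
Read each symbol's code off the tree from the root (left child = 0, right child = 1).

Codes:
  C: 11 (length 2)
  G: 10 (length 2)
  B: 00 (length 2)
  H: 01 (length 2)
Average code length: 216/108 = 2.0000 bits/symbol


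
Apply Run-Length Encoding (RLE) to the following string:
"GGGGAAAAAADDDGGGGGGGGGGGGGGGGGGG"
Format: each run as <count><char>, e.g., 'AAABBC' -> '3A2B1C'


Scanning runs left to right:
  i=0: run of 'G' x 4 -> '4G'
  i=4: run of 'A' x 6 -> '6A'
  i=10: run of 'D' x 3 -> '3D'
  i=13: run of 'G' x 19 -> '19G'

RLE = 4G6A3D19G


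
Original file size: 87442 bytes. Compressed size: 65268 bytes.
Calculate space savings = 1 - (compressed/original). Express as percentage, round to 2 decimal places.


ratio = compressed/original = 65268/87442 = 0.746415
savings = 1 - ratio = 1 - 0.746415 = 0.253585
as a percentage: 0.253585 * 100 = 25.36%

Space savings = 1 - 65268/87442 = 25.36%


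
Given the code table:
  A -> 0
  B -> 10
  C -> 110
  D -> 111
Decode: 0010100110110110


Decoding:
0 -> A
0 -> A
10 -> B
10 -> B
0 -> A
110 -> C
110 -> C
110 -> C


Result: AABBACCC


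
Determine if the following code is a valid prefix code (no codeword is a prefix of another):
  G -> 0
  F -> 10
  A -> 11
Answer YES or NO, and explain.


Checking each pair (does one codeword prefix another?):
  G='0' vs F='10': no prefix
  G='0' vs A='11': no prefix
  F='10' vs G='0': no prefix
  F='10' vs A='11': no prefix
  A='11' vs G='0': no prefix
  A='11' vs F='10': no prefix
No violation found over all pairs.

YES -- this is a valid prefix code. No codeword is a prefix of any other codeword.


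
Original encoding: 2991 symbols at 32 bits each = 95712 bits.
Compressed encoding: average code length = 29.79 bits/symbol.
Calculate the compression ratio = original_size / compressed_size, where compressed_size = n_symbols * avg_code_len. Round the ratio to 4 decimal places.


original_size = n_symbols * orig_bits = 2991 * 32 = 95712 bits
compressed_size = n_symbols * avg_code_len = 2991 * 29.79 = 89101.89 bits
ratio = original_size / compressed_size = 95712 / 89101.89 = 1.0742

Compression ratio = 1.0742


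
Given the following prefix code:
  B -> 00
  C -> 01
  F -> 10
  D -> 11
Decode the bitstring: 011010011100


Decoding step by step:
Bits 01 -> C
Bits 10 -> F
Bits 10 -> F
Bits 01 -> C
Bits 11 -> D
Bits 00 -> B


Decoded message: CFFCDB


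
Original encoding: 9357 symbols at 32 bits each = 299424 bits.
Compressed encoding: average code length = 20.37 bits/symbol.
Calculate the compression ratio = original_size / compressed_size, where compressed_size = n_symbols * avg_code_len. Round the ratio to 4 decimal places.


original_size = n_symbols * orig_bits = 9357 * 32 = 299424 bits
compressed_size = n_symbols * avg_code_len = 9357 * 20.37 = 190602.09 bits
ratio = original_size / compressed_size = 299424 / 190602.09 = 1.5709

Compression ratio = 1.5709


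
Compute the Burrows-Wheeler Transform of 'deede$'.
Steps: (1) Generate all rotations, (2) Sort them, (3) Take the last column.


Rotations (sorted):
  0: $deede -> last char: e
  1: de$dee -> last char: e
  2: deede$ -> last char: $
  3: e$deed -> last char: d
  4: ede$de -> last char: e
  5: eede$d -> last char: d


BWT = ee$ded


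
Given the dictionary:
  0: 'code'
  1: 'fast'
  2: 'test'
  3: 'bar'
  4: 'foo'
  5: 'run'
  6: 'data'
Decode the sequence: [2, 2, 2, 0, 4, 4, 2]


Look up each index in the dictionary:
  2 -> 'test'
  2 -> 'test'
  2 -> 'test'
  0 -> 'code'
  4 -> 'foo'
  4 -> 'foo'
  2 -> 'test'

Decoded: "test test test code foo foo test"


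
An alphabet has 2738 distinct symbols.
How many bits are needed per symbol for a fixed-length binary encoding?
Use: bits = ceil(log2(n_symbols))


log2(2738) = 11.4189
Bracket: 2^11 = 2048 < 2738 <= 2^12 = 4096
So ceil(log2(2738)) = 12

bits = ceil(log2(2738)) = ceil(11.4189) = 12 bits


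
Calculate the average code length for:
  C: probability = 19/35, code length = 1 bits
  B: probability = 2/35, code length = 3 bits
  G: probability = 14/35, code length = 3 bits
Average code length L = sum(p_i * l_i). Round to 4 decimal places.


Weighted contributions p_i * l_i:
  C: (19/35) * 1 = 19/35
  B: (2/35) * 3 = 6/35
  G: (14/35) * 3 = 42/35
Sum = (19 + 6 + 42)/35 = 67/35

L = 67/35 = 1.9143 bits/symbol


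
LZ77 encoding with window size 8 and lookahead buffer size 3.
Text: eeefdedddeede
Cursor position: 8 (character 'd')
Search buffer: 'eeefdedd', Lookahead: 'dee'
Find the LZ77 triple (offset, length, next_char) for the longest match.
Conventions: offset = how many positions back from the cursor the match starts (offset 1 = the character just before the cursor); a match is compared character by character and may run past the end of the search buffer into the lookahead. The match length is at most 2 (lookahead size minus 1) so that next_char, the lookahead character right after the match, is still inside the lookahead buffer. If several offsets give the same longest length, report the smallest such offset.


Try each offset into the search buffer:
  offset=1 (pos 7, char 'd'): match length 1
  offset=2 (pos 6, char 'd'): match length 1
  offset=3 (pos 5, char 'e'): match length 0
  offset=4 (pos 4, char 'd'): match length 2
  offset=5 (pos 3, char 'f'): match length 0
  offset=6 (pos 2, char 'e'): match length 0
  offset=7 (pos 1, char 'e'): match length 0
  offset=8 (pos 0, char 'e'): match length 0
Longest match has length 2 at offset 4.
next_char = character at position 8 + 2 = 10 -> 'e'

Best match: offset=4, length=2 (matching 'de' starting at position 4)
LZ77 triple: (4, 2, 'e')
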